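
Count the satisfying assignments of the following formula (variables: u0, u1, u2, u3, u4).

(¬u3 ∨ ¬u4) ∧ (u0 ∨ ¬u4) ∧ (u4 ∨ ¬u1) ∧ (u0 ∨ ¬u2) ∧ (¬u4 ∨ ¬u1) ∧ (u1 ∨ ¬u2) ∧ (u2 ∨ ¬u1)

There are 2^5 = 32 truth assignments over (u0, u1, u2, u3, u4).
Split on u2. With u2 = True, the clauses containing u2 are satisfied and ¬u2 drops from the rest; 0 of the 2^4 = 16 assignments to the other variables satisfy what remains.
With u2 = False, by the same count on the reduced clause set, 5 assignments work.
Total: 0 + 5 = 5.

5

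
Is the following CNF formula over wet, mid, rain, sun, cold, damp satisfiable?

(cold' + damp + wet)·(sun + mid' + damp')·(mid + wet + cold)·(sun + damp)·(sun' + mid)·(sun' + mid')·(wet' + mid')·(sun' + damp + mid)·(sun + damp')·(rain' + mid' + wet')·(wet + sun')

No, unsatisfiable

Suppose sun = 1.
Unit clause (mid) forces mid = 1.
But (mid') is also a unit clause — contradiction.
Backtrack on sun: now try sun = 0.
Unit clause (damp) forces damp = 1.
But (damp') is also a unit clause — contradiction.
Both values of sun lead to a conflict.
No assignment satisfies every clause.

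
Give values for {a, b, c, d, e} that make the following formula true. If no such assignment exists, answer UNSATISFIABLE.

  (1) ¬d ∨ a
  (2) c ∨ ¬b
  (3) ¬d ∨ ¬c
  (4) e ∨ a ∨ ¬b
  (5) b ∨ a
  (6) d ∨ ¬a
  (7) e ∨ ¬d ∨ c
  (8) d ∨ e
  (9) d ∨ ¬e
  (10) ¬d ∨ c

Try d = False.
Unit clause (¬a) forces a = False.
Unit clause (b) forces b = True.
Unit clause (c) forces c = True.
Unit clause (e) forces e = True.
That conflicts with the unit clause (¬e).
So d must be the other value — set d = True.
Unit clause (a) forces a = True.
Unit clause (¬c) forces c = False.
That conflicts with the unit clause (c).
Both values of d lead to a conflict.

UNSATISFIABLE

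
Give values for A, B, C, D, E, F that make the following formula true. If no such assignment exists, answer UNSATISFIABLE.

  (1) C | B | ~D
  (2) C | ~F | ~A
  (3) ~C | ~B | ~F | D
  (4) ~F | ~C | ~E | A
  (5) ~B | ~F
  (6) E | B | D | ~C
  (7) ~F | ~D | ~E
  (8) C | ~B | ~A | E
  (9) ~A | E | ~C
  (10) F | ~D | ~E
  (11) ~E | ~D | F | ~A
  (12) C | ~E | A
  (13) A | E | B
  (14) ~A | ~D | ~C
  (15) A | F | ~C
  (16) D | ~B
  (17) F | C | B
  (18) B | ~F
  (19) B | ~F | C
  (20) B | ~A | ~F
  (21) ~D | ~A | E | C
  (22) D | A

A: 0,  B: 1,  C: 0,  D: 1,  E: 0,  F: 0

Case B = 1:
The clause (~F) is unit, so F = 0.
The clause (D) is unit, so D = 1.
The clause (~E) is unit, so E = 0.
Case C = 0:
The clause (~A) is unit, so A = 0.
This assignment satisfies each clause.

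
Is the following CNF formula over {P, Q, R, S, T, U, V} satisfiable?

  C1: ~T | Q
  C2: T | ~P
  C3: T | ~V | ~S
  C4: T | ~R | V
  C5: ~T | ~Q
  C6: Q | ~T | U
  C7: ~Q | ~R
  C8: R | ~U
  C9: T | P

No, unsatisfiable

Branch on T: set T = 0.
(~P) alone gives P = 0.
But (P) is also a unit clause — contradiction.
Backtrack on T: now try T = 1.
(Q) alone gives Q = 1.
But (~Q) is also a unit clause — contradiction.
Both values of T lead to a conflict.
No assignment satisfies every clause.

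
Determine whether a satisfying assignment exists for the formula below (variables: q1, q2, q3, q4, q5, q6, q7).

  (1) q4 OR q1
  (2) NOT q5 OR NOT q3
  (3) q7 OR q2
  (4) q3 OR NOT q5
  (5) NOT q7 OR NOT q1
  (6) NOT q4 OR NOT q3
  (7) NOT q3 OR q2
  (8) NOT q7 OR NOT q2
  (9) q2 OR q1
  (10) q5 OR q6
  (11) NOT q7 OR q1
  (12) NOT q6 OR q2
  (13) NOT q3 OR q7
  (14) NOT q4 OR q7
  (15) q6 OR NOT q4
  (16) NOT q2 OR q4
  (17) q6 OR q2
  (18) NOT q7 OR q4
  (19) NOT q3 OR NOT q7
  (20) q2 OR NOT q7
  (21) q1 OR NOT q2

Try q4 = true.
From the singleton clause (NOT q3), q3 = false.
From the singleton clause (NOT q5), q5 = false.
From the singleton clause (q6), q6 = true.
From the singleton clause (q2), q2 = true.
From the singleton clause (NOT q7), q7 = false.
That conflicts with the unit clause (q7).
So q4 must be the other value — set q4 = false.
From the singleton clause (q1), q1 = true.
From the singleton clause (NOT q7), q7 = false.
From the singleton clause (q2), q2 = true.
That conflicts with the unit clause (NOT q2).
Neither q4 = true nor q4 = false works.
No assignment satisfies every clause.

Unsatisfiable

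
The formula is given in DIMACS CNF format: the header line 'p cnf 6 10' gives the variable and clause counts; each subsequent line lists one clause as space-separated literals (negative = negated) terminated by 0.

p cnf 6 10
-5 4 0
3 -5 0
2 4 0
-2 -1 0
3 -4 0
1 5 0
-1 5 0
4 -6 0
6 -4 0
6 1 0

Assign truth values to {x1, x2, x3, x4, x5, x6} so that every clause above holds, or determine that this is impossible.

x1=True,  x2=False,  x3=True,  x4=True,  x5=True,  x6=True

Branch on x5: set x5 = True.
(x4) alone gives x4 = True.
(x3) alone gives x3 = True.
(x6) alone gives x6 = True.
Branch on x2: set x2 = False.
Every clause is now satisfied; x1 is unconstrained.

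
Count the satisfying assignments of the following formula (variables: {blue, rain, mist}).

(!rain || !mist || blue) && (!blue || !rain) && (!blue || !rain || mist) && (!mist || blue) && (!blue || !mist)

There are 2^3 = 8 truth assignments over (blue, rain, mist).
Split on mist. With mist = true, the clauses containing mist are satisfied and !mist drops from the rest; 0 of the 2^2 = 4 assignments to the other variables satisfy what remains.
With mist = false, by the same count on the reduced clause set, 3 assignments work.
(One model: blue=F, rain=F, mist=F.)
Total: 0 + 3 = 3.

3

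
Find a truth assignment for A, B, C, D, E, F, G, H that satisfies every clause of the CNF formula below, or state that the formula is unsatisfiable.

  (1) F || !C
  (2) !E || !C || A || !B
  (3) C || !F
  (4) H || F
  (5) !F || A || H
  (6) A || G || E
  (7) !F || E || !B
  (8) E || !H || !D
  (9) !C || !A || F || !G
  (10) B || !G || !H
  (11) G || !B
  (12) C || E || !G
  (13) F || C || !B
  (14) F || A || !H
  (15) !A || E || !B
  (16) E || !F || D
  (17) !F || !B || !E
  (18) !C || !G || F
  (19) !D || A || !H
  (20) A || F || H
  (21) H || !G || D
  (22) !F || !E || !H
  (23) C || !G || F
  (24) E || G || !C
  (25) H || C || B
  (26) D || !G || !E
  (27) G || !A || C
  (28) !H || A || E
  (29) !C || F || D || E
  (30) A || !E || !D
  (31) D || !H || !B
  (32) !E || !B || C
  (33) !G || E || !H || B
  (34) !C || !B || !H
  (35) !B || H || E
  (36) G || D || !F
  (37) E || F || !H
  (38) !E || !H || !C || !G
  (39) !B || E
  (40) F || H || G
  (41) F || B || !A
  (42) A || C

Branch on F: set F = true.
From the singleton clause (C), C = true.
Branch on A: set A = true.
Branch on E: set E = true.
From the singleton clause (!B), B = false.
From the singleton clause (!H), H = false.
Branch on G: set G = false.
From the singleton clause (D), D = true.
Every clause now holds.

A ↦ true, B ↦ false, C ↦ true, D ↦ true, E ↦ true, F ↦ true, G ↦ false, H ↦ false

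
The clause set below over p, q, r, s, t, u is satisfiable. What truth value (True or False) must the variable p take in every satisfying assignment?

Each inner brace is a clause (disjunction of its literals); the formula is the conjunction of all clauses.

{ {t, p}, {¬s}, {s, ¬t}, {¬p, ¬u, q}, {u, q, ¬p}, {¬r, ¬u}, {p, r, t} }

True

Suppose p = False.
Unit clause (t) forces t = True.
Unit clause (¬s) forces s = False.
That conflicts with the unit clause (s).
So every satisfying assignment has p = True.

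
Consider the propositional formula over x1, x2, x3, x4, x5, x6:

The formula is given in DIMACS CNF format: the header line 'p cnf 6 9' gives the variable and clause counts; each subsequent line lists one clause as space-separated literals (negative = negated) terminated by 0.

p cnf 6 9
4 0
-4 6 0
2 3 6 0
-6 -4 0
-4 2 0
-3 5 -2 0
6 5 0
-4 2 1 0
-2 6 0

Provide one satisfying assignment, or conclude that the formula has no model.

(x4) alone gives x4 = True.
(x6) alone gives x6 = True.
Now (¬x6) is unsatisfied and unit — conflict.

UNSATISFIABLE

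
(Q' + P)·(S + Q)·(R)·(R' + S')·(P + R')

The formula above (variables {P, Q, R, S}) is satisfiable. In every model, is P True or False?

Suppose P = 0.
From the singleton clause (Q'), Q = 0.
From the singleton clause (S), S = 1.
From the singleton clause (R), R = 1.
But (R') is also a unit clause — contradiction.
So every satisfying assignment has P = True.

True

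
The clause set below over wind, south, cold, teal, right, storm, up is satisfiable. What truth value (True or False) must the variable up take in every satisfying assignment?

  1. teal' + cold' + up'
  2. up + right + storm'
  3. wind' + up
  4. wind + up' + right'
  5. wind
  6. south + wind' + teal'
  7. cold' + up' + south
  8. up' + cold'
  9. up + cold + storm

True

Suppose up = 0.
From the singleton clause (wind'), wind = 0.
Now (wind) is unsatisfied and unit — conflict.
So every satisfying assignment has up = True.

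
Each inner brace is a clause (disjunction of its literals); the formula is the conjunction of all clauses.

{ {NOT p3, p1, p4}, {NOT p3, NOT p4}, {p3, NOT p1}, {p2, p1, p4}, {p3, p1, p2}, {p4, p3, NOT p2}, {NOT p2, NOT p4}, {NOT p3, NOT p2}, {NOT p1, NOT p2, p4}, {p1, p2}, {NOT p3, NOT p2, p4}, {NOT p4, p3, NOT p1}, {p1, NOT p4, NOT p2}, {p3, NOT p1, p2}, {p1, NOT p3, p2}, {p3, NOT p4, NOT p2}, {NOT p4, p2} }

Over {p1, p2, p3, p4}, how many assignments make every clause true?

1

There are 2^4 = 16 truth assignments over (p1, p2, p3, p4).
Check each against the 17 clauses (columns in the order p1, p2, p3, p4):
  F F F F  ✗ fails (p2 OR p1 OR p4)
  F F F T  ✗ fails (p3 OR p1 OR p2)
  F F T F  ✗ fails (NOT p3 OR p1 OR p4)
  F F T T  ✗ fails (NOT p3 OR NOT p4)
  F T F F  ✗ fails (p4 OR p3 OR NOT p2)
  F T F T  ✗ fails (NOT p2 OR NOT p4)
  F T T F  ✗ fails (NOT p3 OR p1 OR p4)
  F T T T  ✗ fails (NOT p3 OR NOT p4)
  T F F F  ✗ fails (p3 OR NOT p1)
  T F F T  ✗ fails (p3 OR NOT p1)
  T F T F  ✓ satisfies all
  T F T T  ✗ fails (NOT p3 OR NOT p4)
  T T F F  ✗ fails (p3 OR NOT p1)
  T T F T  ✗ fails (p3 OR NOT p1)
  T T T F  ✗ fails (NOT p3 OR NOT p2)
  T T T T  ✗ fails (NOT p3 OR NOT p4)
1 of the 16 rows is a model.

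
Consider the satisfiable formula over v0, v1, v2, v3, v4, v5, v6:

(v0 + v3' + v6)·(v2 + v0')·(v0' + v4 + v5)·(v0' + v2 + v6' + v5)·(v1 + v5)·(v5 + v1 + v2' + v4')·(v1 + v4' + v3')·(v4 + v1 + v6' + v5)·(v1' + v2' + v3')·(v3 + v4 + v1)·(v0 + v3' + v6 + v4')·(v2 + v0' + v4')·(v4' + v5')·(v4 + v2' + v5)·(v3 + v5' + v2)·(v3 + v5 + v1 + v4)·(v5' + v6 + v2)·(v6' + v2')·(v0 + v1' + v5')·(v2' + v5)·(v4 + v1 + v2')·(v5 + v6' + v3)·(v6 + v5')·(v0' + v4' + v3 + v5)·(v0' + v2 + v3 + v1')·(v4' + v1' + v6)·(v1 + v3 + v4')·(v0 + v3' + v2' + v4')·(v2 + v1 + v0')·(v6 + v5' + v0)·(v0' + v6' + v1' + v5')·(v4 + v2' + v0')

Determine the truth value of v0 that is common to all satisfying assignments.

False

Suppose v0 = 1.
The clause (v2) is unit, so v2 = 1.
The clause (v6') is unit, so v6 = 0.
The clause (v5) is unit, so v5 = 1.
But (v5') is also a unit clause — contradiction.
So every satisfying assignment has v0 = False.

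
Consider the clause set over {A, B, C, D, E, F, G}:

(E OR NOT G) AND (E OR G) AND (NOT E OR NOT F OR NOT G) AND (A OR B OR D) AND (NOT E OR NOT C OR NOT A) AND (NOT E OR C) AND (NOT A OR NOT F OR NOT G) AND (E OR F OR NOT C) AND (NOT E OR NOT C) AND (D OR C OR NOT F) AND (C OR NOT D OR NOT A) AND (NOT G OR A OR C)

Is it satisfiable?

Suppose E = true.
The clause (C) is unit, so C = true.
That conflicts with the unit clause (NOT C).
So E must be the other value — set E = false.
The clause (NOT G) is unit, so G = false.
That conflicts with the unit clause (G).
Either choice for E ends in contradiction.
No assignment satisfies every clause.

No, unsatisfiable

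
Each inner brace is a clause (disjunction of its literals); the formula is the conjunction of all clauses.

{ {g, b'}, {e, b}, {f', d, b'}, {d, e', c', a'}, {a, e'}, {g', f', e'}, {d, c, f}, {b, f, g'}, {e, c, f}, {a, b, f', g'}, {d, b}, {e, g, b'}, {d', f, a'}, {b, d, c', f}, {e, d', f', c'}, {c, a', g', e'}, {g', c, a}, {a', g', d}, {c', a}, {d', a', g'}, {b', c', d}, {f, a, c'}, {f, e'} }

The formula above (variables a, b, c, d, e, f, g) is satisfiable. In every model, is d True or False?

True

Suppose d = 0.
Unit clause (b) forces b = 1.
Unit clause (g) forces g = 1.
Unit clause (f') forces f = 0.
Unit clause (c) forces c = 1.
But (c') is also a unit clause — contradiction.
So every satisfying assignment has d = True.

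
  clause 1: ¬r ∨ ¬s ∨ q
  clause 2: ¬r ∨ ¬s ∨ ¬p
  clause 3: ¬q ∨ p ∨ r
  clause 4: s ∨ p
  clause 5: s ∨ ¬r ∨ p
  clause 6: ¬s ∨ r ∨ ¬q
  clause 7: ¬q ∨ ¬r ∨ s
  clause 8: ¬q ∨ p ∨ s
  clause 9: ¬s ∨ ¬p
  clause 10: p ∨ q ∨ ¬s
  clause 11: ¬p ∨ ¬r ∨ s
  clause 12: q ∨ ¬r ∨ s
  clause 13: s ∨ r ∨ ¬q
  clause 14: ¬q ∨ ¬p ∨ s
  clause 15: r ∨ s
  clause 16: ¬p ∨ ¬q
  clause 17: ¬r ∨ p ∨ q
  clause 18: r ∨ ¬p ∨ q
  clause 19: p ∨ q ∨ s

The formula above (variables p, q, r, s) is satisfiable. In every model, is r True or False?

True

Suppose r = False.
Unit clause (s) forces s = True.
Unit clause (¬q) forces q = False.
Unit clause (¬p) forces p = False.
That conflicts with the unit clause (p).
So every satisfying assignment has r = True.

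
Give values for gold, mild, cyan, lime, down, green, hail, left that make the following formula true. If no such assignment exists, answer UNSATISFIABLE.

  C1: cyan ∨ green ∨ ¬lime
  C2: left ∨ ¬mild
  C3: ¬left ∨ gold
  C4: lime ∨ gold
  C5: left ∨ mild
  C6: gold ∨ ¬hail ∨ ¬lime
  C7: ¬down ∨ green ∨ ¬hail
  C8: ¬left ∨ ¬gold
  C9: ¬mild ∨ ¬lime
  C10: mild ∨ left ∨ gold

UNSATISFIABLE

Case left = True:
The clause (gold) is unit, so gold = True.
But (¬gold) is also a unit clause — contradiction.
Backtrack on left: now try left = False.
The clause (¬mild) is unit, so mild = False.
But (mild) is also a unit clause — contradiction.
Neither left = True nor left = False works.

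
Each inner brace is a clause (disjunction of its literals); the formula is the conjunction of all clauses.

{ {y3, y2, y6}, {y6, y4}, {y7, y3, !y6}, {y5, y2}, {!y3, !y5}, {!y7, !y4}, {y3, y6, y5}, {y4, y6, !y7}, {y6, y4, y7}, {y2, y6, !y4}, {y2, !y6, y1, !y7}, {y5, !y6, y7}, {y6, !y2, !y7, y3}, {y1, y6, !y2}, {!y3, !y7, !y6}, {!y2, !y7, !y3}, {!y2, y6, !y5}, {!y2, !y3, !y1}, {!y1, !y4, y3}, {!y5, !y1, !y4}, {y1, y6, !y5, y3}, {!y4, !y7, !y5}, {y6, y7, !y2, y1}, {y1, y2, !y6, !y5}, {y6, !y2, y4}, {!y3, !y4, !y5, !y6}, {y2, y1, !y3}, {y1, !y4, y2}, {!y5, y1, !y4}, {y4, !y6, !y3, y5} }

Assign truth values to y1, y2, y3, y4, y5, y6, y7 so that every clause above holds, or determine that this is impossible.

y1=true; y2=true; y3=false; y4=false; y5=false; y6=true; y7=true

Branch on y6: set y6 = true.
Branch on y7: set y7 = true.
The clause (!y4) is unit, so y4 = false.
The clause (!y3) is unit, so y3 = false.
Branch on y5: set y5 = false.
The clause (y2) is unit, so y2 = true.
All clauses hold; y1 can take either value.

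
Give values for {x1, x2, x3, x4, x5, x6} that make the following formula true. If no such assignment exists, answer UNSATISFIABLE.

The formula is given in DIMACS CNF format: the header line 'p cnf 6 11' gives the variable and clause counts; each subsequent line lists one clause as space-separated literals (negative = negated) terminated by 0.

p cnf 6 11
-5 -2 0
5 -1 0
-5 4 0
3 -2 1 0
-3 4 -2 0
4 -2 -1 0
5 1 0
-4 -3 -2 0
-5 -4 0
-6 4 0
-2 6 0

Try x5 = False.
From the singleton clause (¬x1), x1 = False.
Now (x1) is unsatisfied and unit — conflict.
That branch fails; take x5 = True instead.
From the singleton clause (¬x2), x2 = False.
From the singleton clause (x4), x4 = True.
Now (¬x4) is unsatisfied and unit — conflict.
Both values of x5 lead to a conflict.

UNSATISFIABLE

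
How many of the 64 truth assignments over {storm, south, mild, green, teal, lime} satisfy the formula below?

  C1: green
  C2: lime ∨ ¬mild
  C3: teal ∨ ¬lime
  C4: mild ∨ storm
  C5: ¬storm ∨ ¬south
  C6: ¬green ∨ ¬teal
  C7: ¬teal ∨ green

There are 2^6 = 64 truth assignments over (storm, south, mild, green, teal, lime).
Split on south. With south = True, the clauses containing south are satisfied and ¬south drops from the rest; 0 of the 2^5 = 32 assignments to the other variables satisfy what remains.
With south = False, by the same count on the reduced clause set, 1 assignment works.
Total: 0 + 1 = 1.

1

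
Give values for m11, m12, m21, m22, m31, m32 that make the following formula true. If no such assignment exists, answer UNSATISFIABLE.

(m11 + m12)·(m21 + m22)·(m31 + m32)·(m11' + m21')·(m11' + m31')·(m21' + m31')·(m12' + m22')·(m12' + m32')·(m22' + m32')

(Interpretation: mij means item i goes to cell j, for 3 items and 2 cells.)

Suppose m11 = 1.
Unit clause (m21') forces m21 = 0.
Unit clause (m22) forces m22 = 1.
Unit clause (m31') forces m31 = 0.
Unit clause (m32) forces m32 = 1.
But (m32') is also a unit clause — contradiction.
Backtrack on m11: now try m11 = 0.
Unit clause (m12) forces m12 = 1.
Unit clause (m22') forces m22 = 0.
Unit clause (m21) forces m21 = 1.
Unit clause (m31') forces m31 = 0.
Unit clause (m32) forces m32 = 1.
But (m32') is also a unit clause — contradiction.
Both values of m11 lead to a conflict.

UNSATISFIABLE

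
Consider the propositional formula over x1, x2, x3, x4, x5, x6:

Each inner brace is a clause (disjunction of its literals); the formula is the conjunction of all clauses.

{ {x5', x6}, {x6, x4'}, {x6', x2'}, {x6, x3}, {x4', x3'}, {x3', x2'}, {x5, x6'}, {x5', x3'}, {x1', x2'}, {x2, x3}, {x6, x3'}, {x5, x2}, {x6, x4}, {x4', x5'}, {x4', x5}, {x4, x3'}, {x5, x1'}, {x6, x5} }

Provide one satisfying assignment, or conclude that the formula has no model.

Try x5 = 0.
(x6') alone gives x6 = 0.
But (x6) is also a unit clause — contradiction.
Backtrack on x5: now try x5 = 1.
(x6) alone gives x6 = 1.
(x2') alone gives x2 = 0.
(x3') alone gives x3 = 0.
But (x3) is also a unit clause — contradiction.
Both values of x5 lead to a conflict.

UNSATISFIABLE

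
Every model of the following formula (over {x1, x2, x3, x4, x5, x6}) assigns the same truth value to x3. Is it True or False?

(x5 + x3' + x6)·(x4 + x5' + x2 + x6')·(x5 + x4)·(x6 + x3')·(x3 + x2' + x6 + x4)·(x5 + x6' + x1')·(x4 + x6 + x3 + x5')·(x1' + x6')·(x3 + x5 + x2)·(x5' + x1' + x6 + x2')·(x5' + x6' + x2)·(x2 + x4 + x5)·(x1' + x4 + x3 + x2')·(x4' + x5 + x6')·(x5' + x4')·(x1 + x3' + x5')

False

Suppose x3 = 1.
From the singleton clause (x6), x6 = 1.
From the singleton clause (x1'), x1 = 0.
From the singleton clause (x5'), x5 = 0.
From the singleton clause (x4), x4 = 1.
But (x4') is also a unit clause — contradiction.
So every satisfying assignment has x3 = False.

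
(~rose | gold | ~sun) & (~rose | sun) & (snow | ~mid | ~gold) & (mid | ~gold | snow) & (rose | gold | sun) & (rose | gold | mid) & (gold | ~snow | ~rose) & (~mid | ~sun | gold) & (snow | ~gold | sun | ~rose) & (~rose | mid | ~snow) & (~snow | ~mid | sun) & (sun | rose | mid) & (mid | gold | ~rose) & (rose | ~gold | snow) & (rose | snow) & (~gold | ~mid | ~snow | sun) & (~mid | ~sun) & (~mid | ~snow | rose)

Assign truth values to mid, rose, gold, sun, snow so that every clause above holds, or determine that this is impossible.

Try rose = 0.
Unit clause (snow) forces snow = 1.
Unit clause (~mid) forces mid = 0.
Unit clause (gold) forces gold = 1.
Unit clause (sun) forces sun = 1.
Every clause now holds.

mid ↦ 0; rose ↦ 0; gold ↦ 1; sun ↦ 1; snow ↦ 1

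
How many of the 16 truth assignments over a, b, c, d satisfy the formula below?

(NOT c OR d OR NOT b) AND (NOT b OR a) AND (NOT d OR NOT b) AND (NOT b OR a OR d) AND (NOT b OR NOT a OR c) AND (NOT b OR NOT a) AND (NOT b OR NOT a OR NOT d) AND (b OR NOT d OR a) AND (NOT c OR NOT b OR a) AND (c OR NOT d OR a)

6

There are 2^4 = 16 truth assignments over (a, b, c, d).
Check each against the 10 clauses (columns in the order a, b, c, d):
  F F F F  ✓ satisfies all
  F F F T  ✗ fails (b OR NOT d OR a)
  F F T F  ✓ satisfies all
  F F T T  ✗ fails (b OR NOT d OR a)
  F T F F  ✗ fails (NOT b OR a)
  F T F T  ✗ fails (NOT b OR a)
  F T T F  ✗ fails (NOT c OR d OR NOT b)
  F T T T  ✗ fails (NOT b OR a)
  T F F F  ✓ satisfies all
  T F F T  ✓ satisfies all
  T F T F  ✓ satisfies all
  T F T T  ✓ satisfies all
  T T F F  ✗ fails (NOT b OR NOT a OR c)
  T T F T  ✗ fails (NOT d OR NOT b)
  T T T F  ✗ fails (NOT c OR d OR NOT b)
  T T T T  ✗ fails (NOT d OR NOT b)
6 of the 16 rows are models.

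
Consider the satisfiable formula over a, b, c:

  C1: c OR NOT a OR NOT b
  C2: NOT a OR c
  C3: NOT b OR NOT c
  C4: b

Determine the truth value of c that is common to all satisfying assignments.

False

Suppose c = true.
Unit clause (NOT b) forces b = false.
Now (b) is unsatisfied and unit — conflict.
So every satisfying assignment has c = False.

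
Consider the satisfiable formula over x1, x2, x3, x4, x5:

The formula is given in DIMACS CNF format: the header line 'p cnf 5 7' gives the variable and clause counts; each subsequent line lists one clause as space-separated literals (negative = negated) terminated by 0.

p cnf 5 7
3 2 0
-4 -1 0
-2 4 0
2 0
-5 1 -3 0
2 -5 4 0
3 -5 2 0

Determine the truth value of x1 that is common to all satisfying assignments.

Suppose x1 = True.
The clause (¬x4) is unit, so x4 = False.
The clause (¬x2) is unit, so x2 = False.
That conflicts with the unit clause (x2).
So every satisfying assignment has x1 = False.

False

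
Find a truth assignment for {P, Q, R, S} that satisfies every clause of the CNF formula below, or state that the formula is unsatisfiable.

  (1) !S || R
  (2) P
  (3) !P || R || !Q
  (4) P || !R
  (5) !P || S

Unit clause (P) forces P = true.
Unit clause (S) forces S = true.
Unit clause (R) forces R = true.
Every clause is now satisfied; Q is unconstrained.

P=true, Q=false, R=true, S=true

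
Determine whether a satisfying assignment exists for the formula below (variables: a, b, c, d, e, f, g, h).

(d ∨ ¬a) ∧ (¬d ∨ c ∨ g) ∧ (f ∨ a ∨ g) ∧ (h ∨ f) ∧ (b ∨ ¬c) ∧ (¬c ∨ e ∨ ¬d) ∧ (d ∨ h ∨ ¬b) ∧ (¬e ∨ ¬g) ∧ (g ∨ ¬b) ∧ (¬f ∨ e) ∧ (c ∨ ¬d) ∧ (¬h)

Satisfiable

From the singleton clause (¬h), h = False.
From the singleton clause (f), f = True.
From the singleton clause (e), e = True.
From the singleton clause (¬g), g = False.
From the singleton clause (¬b), b = False.
From the singleton clause (¬c), c = False.
From the singleton clause (¬d), d = False.
From the singleton clause (¬a), a = False.
All clauses are satisfied.
A satisfying assignment: a: False,  b: False,  c: False,  d: False,  e: True,  f: True,  g: False,  h: False.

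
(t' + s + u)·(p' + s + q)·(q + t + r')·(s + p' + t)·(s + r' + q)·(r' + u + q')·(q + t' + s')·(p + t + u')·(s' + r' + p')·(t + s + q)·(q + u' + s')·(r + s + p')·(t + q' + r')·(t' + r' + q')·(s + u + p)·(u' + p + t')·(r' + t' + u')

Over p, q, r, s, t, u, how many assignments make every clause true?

8

There are 2^6 = 64 truth assignments over (p, q, r, s, t, u).
Split on q. With q = 1, the clauses containing q are satisfied and q' drops from the rest; 6 of the 2^5 = 32 assignments to the other variables satisfy what remains.
With q = 0, by the same count on the reduced clause set, 2 assignments work.
(One model: p=F, q=F, r=F, s=T, t=F, u=F.)
Total: 6 + 2 = 8.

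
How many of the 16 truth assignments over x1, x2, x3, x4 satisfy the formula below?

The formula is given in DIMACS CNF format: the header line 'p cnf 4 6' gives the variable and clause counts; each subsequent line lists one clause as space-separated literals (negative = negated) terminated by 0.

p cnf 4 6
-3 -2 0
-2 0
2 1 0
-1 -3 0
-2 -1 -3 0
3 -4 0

1

There are 2^4 = 16 truth assignments over (x1, x2, x3, x4).
Split on x3. With x3 = True, the clauses containing x3 are satisfied and ¬x3 drops from the rest; 0 of the 2^3 = 8 assignments to the other variables satisfy what remains.
With x3 = False, by the same count on the reduced clause set, 1 assignment works.
Total: 0 + 1 = 1.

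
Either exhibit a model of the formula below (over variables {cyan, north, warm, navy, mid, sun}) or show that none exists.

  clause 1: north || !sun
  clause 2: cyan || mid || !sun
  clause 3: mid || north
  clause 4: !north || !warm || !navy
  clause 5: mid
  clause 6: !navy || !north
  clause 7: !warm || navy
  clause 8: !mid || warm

cyan: true; north: false; warm: true; navy: true; mid: true; sun: false

Unit clause (mid) forces mid = true.
Unit clause (warm) forces warm = true.
Unit clause (navy) forces navy = true.
Unit clause (!north) forces north = false.
Unit clause (!sun) forces sun = false.
Every clause is now satisfied; cyan is unconstrained.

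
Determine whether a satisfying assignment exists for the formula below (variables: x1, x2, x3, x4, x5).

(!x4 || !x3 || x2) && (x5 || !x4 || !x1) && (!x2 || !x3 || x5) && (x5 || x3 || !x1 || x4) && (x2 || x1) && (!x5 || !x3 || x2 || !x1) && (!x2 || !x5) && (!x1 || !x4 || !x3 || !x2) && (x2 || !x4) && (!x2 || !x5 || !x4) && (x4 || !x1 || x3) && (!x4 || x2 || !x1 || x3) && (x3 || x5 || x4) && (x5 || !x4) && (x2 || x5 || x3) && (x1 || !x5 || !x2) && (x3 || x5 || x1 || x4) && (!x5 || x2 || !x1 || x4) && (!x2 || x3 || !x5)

Yes

Case x2 = false:
Unit clause (x1) forces x1 = true.
Unit clause (!x4) forces x4 = false.
Unit clause (x3) forces x3 = true.
Unit clause (!x5) forces x5 = false.
Every clause now holds.
A satisfying assignment: x1: true; x2: false; x3: true; x4: false; x5: false.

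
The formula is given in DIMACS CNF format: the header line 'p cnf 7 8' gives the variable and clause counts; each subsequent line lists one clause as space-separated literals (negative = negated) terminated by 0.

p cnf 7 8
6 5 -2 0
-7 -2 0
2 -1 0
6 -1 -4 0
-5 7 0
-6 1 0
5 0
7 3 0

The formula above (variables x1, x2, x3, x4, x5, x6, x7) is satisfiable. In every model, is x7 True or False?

Suppose x7 = False.
From the singleton clause (¬x5), x5 = False.
That conflicts with the unit clause (x5).
So every satisfying assignment has x7 = True.

True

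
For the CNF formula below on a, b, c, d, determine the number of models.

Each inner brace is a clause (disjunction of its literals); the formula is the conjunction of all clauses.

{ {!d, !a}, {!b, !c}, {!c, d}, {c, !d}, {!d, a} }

There are 2^4 = 16 truth assignments over (a, b, c, d).
Check each against the 5 clauses (columns in the order a, b, c, d):
  F F F F  ✓ satisfies all
  F F F T  ✗ fails (c || !d)
  F F T F  ✗ fails (!c || d)
  F F T T  ✗ fails (!d || a)
  F T F F  ✓ satisfies all
  F T F T  ✗ fails (c || !d)
  F T T F  ✗ fails (!b || !c)
  F T T T  ✗ fails (!b || !c)
  T F F F  ✓ satisfies all
  T F F T  ✗ fails (!d || !a)
  T F T F  ✗ fails (!c || d)
  T F T T  ✗ fails (!d || !a)
  T T F F  ✓ satisfies all
  T T F T  ✗ fails (!d || !a)
  T T T F  ✗ fails (!b || !c)
  T T T T  ✗ fails (!d || !a)
4 of the 16 rows are models.

4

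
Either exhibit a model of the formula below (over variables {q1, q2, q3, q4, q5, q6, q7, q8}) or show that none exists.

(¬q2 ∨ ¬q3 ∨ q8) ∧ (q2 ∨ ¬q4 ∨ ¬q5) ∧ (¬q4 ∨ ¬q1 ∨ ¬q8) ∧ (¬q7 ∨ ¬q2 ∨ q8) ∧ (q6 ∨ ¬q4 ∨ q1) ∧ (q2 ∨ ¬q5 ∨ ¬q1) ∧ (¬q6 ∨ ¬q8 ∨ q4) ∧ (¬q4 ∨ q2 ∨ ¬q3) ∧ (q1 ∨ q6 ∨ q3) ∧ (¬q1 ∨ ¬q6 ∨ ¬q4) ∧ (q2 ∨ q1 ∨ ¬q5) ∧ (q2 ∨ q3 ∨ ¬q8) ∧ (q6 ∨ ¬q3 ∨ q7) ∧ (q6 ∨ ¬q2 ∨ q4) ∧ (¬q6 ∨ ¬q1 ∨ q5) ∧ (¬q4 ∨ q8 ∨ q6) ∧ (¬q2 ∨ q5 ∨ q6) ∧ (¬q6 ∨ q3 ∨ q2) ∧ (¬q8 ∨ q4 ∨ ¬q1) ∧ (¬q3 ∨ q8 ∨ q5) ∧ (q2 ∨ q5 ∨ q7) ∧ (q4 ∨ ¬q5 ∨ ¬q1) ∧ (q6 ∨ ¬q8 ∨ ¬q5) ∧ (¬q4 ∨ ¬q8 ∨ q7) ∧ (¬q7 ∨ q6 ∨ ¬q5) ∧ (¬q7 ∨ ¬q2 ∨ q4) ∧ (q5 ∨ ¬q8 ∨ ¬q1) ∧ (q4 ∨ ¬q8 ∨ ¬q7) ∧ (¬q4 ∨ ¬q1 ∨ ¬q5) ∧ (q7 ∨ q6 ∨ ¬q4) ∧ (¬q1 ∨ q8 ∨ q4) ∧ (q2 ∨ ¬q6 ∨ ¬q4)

q1 ↦ False; q2 ↦ True; q3 ↦ False; q4 ↦ True; q5 ↦ True; q6 ↦ True; q7 ↦ True; q8 ↦ True

Case q2 = True:
Case q3 = False:
Case q7 = True:
From the singleton clause (q8), q8 = True.
From the singleton clause (q4), q4 = True.
From the singleton clause (¬q1), q1 = False.
From the singleton clause (q6), q6 = True.
Every clause is now satisfied; q5 is unconstrained.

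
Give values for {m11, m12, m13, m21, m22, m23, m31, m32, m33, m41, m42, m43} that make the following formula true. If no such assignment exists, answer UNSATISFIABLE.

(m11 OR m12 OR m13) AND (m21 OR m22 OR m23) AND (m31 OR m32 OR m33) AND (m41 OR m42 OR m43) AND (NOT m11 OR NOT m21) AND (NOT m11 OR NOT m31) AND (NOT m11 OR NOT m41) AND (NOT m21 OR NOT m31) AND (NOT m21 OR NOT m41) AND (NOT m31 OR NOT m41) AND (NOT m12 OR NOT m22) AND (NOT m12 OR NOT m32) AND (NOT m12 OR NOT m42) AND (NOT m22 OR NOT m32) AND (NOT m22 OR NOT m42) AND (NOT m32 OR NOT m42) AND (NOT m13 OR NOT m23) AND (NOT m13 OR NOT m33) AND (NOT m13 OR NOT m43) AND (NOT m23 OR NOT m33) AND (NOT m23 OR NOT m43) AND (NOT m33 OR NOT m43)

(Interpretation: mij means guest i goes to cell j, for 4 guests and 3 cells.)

UNSATISFIABLE

Branch on m11: set m11 = false.
Branch on m12: set m12 = true.
(NOT m22) alone gives m22 = false.
(NOT m32) alone gives m32 = false.
(NOT m42) alone gives m42 = false.
Branch on m21: set m21 = true.
(NOT m31) alone gives m31 = false.
(m33) alone gives m33 = true.
(NOT m41) alone gives m41 = false.
(m43) alone gives m43 = true.
That conflicts with the unit clause (NOT m43).
That branch fails; take m21 = false instead.
(m23) alone gives m23 = true.
(NOT m13) alone gives m13 = false.
(NOT m33) alone gives m33 = false.
(m31) alone gives m31 = true.
(NOT m41) alone gives m41 = false.
(m43) alone gives m43 = true.
That conflicts with the unit clause (NOT m43).
Either choice for m21 ends in contradiction.
That branch fails; take m12 = false instead.
(m13) alone gives m13 = true.
(NOT m23) alone gives m23 = false.
(NOT m33) alone gives m33 = false.
(NOT m43) alone gives m43 = false.
Branch on m21: set m21 = true.
(NOT m31) alone gives m31 = false.
(m32) alone gives m32 = true.
(NOT m41) alone gives m41 = false.
(m42) alone gives m42 = true.
That conflicts with the unit clause (NOT m42).
That branch fails; take m21 = false instead.
(m22) alone gives m22 = true.
(NOT m32) alone gives m32 = false.
(m31) alone gives m31 = true.
(NOT m41) alone gives m41 = false.
(m42) alone gives m42 = true.
That conflicts with the unit clause (NOT m42).
Either choice for m21 ends in contradiction.
Either choice for m12 ends in contradiction.
That branch fails; take m11 = true instead.
(NOT m21) alone gives m21 = false.
(NOT m31) alone gives m31 = false.
(NOT m41) alone gives m41 = false.
Branch on m22: set m22 = true.
(NOT m12) alone gives m12 = false.
(NOT m32) alone gives m32 = false.
(m33) alone gives m33 = true.
(NOT m42) alone gives m42 = false.
(m43) alone gives m43 = true.
That conflicts with the unit clause (NOT m43).
That branch fails; take m22 = false instead.
(m23) alone gives m23 = true.
(NOT m13) alone gives m13 = false.
(NOT m33) alone gives m33 = false.
(m32) alone gives m32 = true.
(NOT m12) alone gives m12 = false.
(NOT m42) alone gives m42 = false.
(m43) alone gives m43 = true.
That conflicts with the unit clause (NOT m43).
Either choice for m22 ends in contradiction.
Either choice for m11 ends in contradiction.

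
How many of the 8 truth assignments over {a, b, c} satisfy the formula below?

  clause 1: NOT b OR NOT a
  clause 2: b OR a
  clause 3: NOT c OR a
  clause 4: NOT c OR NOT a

There are 2^3 = 8 truth assignments over (a, b, c).
Split on c. With c = true, the clauses containing c are satisfied and NOT c drops from the rest; 0 of the 2^2 = 4 assignments to the other variables satisfy what remains.
With c = false, by the same count on the reduced clause set, 2 assignments work.
Total: 0 + 2 = 2.

2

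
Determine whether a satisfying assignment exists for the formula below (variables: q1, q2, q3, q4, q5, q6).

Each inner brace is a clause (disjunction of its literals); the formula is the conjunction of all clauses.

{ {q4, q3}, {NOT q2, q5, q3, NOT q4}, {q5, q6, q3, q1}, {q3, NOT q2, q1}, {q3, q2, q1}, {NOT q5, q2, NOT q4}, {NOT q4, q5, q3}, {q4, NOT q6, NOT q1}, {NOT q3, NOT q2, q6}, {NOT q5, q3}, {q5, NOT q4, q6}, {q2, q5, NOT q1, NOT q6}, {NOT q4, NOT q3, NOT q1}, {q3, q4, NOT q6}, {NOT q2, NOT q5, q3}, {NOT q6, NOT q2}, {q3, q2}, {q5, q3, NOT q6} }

Case q4 = false:
(q3) alone gives q3 = true.
Case q6 = false:
(NOT q2) alone gives q2 = false.
Every clause is now satisfied; q1, q5 are unconstrained.
A satisfying assignment: q1=false; q2=false; q3=true; q4=false; q5=false; q6=false.

Satisfiable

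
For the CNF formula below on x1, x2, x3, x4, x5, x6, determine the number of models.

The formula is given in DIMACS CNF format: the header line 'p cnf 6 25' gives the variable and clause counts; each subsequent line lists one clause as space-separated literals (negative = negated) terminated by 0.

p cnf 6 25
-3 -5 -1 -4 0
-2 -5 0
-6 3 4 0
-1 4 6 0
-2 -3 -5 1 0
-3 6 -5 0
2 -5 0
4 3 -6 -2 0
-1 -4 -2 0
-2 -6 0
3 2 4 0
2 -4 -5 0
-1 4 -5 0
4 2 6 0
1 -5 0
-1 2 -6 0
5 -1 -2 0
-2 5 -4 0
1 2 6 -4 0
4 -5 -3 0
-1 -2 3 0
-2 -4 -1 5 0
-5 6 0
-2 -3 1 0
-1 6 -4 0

4

There are 2^6 = 64 truth assignments over (x1, x2, x3, x4, x5, x6).
Split on x2. With x2 = True, the clauses containing x2 are satisfied and ¬x2 drops from the rest; 1 of the 2^5 = 32 assignments to the other variables satisfy what remains.
With x2 = False, by the same count on the reduced clause set, 3 assignments work.
(One model: x1=F, x2=F, x3=F, x4=T, x5=F, x6=T.)
Total: 1 + 3 = 4.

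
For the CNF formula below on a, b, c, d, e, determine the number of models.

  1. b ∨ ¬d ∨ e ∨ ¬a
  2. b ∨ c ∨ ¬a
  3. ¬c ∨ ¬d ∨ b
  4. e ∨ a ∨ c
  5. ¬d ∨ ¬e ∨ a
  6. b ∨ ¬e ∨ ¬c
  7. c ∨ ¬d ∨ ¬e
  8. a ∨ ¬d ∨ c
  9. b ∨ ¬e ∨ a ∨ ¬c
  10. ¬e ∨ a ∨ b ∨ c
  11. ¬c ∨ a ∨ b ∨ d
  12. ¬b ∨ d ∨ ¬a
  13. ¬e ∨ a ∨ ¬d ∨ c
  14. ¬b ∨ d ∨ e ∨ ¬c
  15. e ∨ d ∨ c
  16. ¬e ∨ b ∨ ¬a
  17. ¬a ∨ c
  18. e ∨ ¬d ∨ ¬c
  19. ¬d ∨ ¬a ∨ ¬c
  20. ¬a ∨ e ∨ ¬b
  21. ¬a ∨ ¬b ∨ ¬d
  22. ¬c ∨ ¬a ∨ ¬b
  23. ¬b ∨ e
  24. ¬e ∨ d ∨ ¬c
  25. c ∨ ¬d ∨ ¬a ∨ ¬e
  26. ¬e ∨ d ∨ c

There are 2^5 = 32 truth assignments over (a, b, c, d, e).
Split on b. With b = True, the clauses containing b are satisfied and ¬b drops from the rest; 0 of the 2^4 = 16 assignments to the other variables satisfy what remains.
With b = False, by the same count on the reduced clause set, 1 assignment works.
(One model: a=T, b=F, c=T, d=F, e=F.)
Total: 0 + 1 = 1.

1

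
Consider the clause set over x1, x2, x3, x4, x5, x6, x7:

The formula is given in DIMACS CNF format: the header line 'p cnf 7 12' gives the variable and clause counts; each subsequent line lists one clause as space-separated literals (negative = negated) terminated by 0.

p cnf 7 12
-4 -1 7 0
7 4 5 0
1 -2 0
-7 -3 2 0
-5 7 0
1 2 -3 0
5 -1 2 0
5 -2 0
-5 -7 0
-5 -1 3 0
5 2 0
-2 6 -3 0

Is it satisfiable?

No, unsatisfiable

Try x1 = True.
Try x4 = False.
Try x7 = True.
(¬x5) alone gives x5 = False.
(x2) alone gives x2 = True.
Now (¬x2) is unsatisfied and unit — conflict.
That branch fails; take x7 = False instead.
(x5) alone gives x5 = True.
Now (¬x5) is unsatisfied and unit — conflict.
Either choice for x7 ends in contradiction.
That branch fails; take x4 = True instead.
(x7) alone gives x7 = True.
(¬x5) alone gives x5 = False.
(x2) alone gives x2 = True.
Now (¬x2) is unsatisfied and unit — conflict.
Either choice for x4 ends in contradiction.
That branch fails; take x1 = False instead.
(¬x2) alone gives x2 = False.
(¬x3) alone gives x3 = False.
(x5) alone gives x5 = True.
(x7) alone gives x7 = True.
Now (¬x7) is unsatisfied and unit — conflict.
Either choice for x1 ends in contradiction.
No assignment satisfies every clause.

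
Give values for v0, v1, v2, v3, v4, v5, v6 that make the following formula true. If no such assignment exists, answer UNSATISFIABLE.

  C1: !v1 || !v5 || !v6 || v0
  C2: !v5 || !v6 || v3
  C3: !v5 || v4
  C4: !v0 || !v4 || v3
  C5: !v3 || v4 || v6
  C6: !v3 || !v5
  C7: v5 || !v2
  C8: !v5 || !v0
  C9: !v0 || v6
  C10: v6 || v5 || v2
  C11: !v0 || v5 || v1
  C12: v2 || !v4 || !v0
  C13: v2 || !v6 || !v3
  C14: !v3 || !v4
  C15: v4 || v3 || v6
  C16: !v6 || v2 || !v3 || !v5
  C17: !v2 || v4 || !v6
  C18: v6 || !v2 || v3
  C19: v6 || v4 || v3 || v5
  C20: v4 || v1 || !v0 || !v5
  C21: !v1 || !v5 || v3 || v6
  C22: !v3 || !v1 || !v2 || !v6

Branch on v5: set v5 = true.
(v4) alone gives v4 = true.
(!v3) alone gives v3 = false.
(!v6) alone gives v6 = false.
(!v0) alone gives v0 = false.
(!v2) alone gives v2 = false.
(!v1) alone gives v1 = false.
Every clause now holds.

v0: false, v1: false, v2: false, v3: false, v4: true, v5: true, v6: false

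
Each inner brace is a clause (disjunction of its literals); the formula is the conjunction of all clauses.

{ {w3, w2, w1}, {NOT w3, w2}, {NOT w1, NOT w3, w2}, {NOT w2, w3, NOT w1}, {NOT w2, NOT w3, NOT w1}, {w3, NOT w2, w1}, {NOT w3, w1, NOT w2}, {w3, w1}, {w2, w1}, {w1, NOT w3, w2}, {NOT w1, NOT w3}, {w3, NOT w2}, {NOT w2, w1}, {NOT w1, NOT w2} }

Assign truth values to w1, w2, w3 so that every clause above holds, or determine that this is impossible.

Case w3 = false:
(w1) alone gives w1 = true.
(NOT w2) alone gives w2 = false.
All clauses are satisfied.

w1 ↦ true, w2 ↦ false, w3 ↦ false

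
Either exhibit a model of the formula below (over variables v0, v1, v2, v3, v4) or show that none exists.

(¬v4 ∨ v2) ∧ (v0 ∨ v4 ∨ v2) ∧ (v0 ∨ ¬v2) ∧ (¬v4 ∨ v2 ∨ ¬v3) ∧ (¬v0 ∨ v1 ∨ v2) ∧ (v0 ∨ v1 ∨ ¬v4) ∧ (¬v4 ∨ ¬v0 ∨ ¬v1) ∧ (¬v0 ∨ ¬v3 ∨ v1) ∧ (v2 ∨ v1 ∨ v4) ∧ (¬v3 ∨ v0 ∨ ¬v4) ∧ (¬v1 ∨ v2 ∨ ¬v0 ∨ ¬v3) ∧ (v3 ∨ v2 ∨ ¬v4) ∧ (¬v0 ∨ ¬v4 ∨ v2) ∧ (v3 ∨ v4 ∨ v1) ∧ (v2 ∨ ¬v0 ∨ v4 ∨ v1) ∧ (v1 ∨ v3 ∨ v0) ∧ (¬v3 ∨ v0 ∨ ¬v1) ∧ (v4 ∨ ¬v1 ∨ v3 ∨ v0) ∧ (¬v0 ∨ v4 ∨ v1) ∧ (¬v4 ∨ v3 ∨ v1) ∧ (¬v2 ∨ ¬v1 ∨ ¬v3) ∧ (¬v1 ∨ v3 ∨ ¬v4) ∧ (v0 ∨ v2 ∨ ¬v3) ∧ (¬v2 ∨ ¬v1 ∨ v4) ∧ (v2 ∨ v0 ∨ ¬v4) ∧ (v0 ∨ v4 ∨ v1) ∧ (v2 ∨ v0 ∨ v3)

v0 ↦ True; v1 ↦ True; v2 ↦ False; v3 ↦ False; v4 ↦ False

Suppose v4 = False.
Suppose v0 = True.
From the singleton clause (v1), v1 = True.
From the singleton clause (¬v2), v2 = False.
From the singleton clause (¬v3), v3 = False.
All clauses are satisfied.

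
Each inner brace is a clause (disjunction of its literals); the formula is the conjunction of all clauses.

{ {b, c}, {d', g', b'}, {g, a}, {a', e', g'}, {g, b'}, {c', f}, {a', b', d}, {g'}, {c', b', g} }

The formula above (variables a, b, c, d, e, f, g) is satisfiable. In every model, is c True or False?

True

Suppose c = 0.
The clause (b) is unit, so b = 1.
The clause (g) is unit, so g = 1.
But (g') is also a unit clause — contradiction.
So every satisfying assignment has c = True.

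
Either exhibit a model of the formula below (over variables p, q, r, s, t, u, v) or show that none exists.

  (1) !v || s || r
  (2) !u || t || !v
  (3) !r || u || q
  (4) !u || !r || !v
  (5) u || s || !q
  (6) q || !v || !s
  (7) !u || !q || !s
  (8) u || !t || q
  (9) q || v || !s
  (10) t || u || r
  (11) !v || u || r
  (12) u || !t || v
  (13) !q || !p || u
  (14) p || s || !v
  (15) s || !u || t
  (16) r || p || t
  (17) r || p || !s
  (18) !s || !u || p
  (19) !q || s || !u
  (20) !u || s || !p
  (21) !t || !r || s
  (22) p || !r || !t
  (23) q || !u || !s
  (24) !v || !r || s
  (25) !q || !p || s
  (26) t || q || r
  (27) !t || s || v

p=false; q=true; r=true; s=true; t=false; u=false; v=false

Try v = false.
Try q = true.
Try u = false.
Unit clause (s) forces s = true.
Unit clause (!t) forces t = false.
Unit clause (r) forces r = true.
Unit clause (!p) forces p = false.
Every clause now holds.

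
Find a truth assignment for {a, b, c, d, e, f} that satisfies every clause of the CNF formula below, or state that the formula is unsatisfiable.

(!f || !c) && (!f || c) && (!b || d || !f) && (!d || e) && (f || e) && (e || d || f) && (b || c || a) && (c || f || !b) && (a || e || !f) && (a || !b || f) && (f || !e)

UNSATISFIABLE

Try f = false.
(e) alone gives e = true.
That conflicts with the unit clause (!e).
Undo f and try f = true.
(!c) alone gives c = false.
That conflicts with the unit clause (c).
Either choice for f ends in contradiction.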